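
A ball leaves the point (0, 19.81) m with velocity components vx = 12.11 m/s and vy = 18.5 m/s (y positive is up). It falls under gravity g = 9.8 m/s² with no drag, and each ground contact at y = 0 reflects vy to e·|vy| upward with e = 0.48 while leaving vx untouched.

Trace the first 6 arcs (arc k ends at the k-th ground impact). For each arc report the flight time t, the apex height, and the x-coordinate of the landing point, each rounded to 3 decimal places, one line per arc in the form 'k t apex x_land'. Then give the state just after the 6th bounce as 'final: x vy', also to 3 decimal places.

1 4.646 37.272 56.260
2 2.648 8.587 88.323
3 1.271 1.979 103.713
4 0.610 0.456 111.101
5 0.293 0.105 114.647
6 0.141 0.024 116.349
final: 116.349 0.331

Arc 1: start y=19.810, vy=18.500 → t=4.646, apex=37.272, x_land=56.260, impact vy=-27.028
  bounce: vy ← 0.48·27.028 = 12.974
Arc 2: start y=0.000, vy=12.974 → t=2.648, apex=8.587, x_land=88.323, impact vy=-12.974
  bounce: vy ← 0.48·12.974 = 6.227
Arc 3: start y=0.000, vy=6.227 → t=1.271, apex=1.979, x_land=103.713, impact vy=-6.227
  bounce: vy ← 0.48·6.227 = 2.989
Arc 4: start y=0.000, vy=2.989 → t=0.610, apex=0.456, x_land=111.101, impact vy=-2.989
  bounce: vy ← 0.48·2.989 = 1.435
Arc 5: start y=0.000, vy=1.435 → t=0.293, apex=0.105, x_land=114.647, impact vy=-1.435
  bounce: vy ← 0.48·1.435 = 0.689
Arc 6: start y=0.000, vy=0.689 → t=0.141, apex=0.024, x_land=116.349, impact vy=-0.689
  bounce: vy ← 0.48·0.689 = 0.331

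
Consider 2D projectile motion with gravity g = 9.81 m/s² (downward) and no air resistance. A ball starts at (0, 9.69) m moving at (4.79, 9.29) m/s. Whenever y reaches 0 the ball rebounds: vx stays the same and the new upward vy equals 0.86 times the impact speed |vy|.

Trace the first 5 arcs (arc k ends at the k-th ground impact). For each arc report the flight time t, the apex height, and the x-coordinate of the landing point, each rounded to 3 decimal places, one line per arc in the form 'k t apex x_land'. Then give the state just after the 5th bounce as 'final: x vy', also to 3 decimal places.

Arc 1: start y=9.690, vy=9.290 → t=2.642, apex=14.089, x_land=12.654, impact vy=-16.626
  bounce: vy ← 0.86·16.626 = 14.298
Arc 2: start y=0.000, vy=14.298 → t=2.915, apex=10.420, x_land=26.617, impact vy=-14.298
  bounce: vy ← 0.86·14.298 = 12.297
Arc 3: start y=0.000, vy=12.297 → t=2.507, apex=7.707, x_land=38.625, impact vy=-12.297
  bounce: vy ← 0.86·12.297 = 10.575
Arc 4: start y=0.000, vy=10.575 → t=2.156, apex=5.700, x_land=48.953, impact vy=-10.575
  bounce: vy ← 0.86·10.575 = 9.095
Arc 5: start y=0.000, vy=9.095 → t=1.854, apex=4.216, x_land=57.834, impact vy=-9.095
  bounce: vy ← 0.86·9.095 = 7.821

1 2.642 14.089 12.654
2 2.915 10.420 26.617
3 2.507 7.707 38.625
4 2.156 5.700 48.953
5 1.854 4.216 57.834
final: 57.834 7.821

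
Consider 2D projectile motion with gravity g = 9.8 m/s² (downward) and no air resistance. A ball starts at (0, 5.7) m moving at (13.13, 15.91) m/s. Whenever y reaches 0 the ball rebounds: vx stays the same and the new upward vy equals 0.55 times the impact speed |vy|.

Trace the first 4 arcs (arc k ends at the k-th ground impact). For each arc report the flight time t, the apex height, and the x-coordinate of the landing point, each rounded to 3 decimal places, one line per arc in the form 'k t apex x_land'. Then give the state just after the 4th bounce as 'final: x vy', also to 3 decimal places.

Arc 1: start y=5.700, vy=15.910 → t=3.573, apex=18.615, x_land=46.908, impact vy=-19.101
  bounce: vy ← 0.55·19.101 = 10.506
Arc 2: start y=0.000, vy=10.506 → t=2.144, apex=5.631, x_land=75.058, impact vy=-10.506
  bounce: vy ← 0.55·10.506 = 5.778
Arc 3: start y=0.000, vy=5.778 → t=1.179, apex=1.703, x_land=90.541, impact vy=-5.778
  bounce: vy ← 0.55·5.778 = 3.178
Arc 4: start y=0.000, vy=3.178 → t=0.649, apex=0.515, x_land=99.057, impact vy=-3.178
  bounce: vy ← 0.55·3.178 = 1.748

1 3.573 18.615 46.908
2 2.144 5.631 75.058
3 1.179 1.703 90.541
4 0.649 0.515 99.057
final: 99.057 1.748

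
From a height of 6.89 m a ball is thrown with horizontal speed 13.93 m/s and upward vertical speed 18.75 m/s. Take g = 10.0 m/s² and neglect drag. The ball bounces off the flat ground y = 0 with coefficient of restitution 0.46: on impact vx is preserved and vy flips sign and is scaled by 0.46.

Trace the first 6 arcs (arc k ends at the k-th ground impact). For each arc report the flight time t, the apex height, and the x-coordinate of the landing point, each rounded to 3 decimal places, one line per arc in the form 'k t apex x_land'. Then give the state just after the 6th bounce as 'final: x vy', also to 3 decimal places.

1 4.087 24.468 56.934
2 2.035 5.177 85.284
3 0.936 1.096 98.325
4 0.431 0.232 104.324
5 0.198 0.049 107.084
6 0.091 0.010 108.353
final: 108.353 0.210

Arc 1: start y=6.890, vy=18.750 → t=4.087, apex=24.468, x_land=56.934, impact vy=-22.122
  bounce: vy ← 0.46·22.122 = 10.176
Arc 2: start y=0.000, vy=10.176 → t=2.035, apex=5.177, x_land=85.284, impact vy=-10.176
  bounce: vy ← 0.46·10.176 = 4.681
Arc 3: start y=0.000, vy=4.681 → t=0.936, apex=1.096, x_land=98.325, impact vy=-4.681
  bounce: vy ← 0.46·4.681 = 2.153
Arc 4: start y=0.000, vy=2.153 → t=0.431, apex=0.232, x_land=104.324, impact vy=-2.153
  bounce: vy ← 0.46·2.153 = 0.990
Arc 5: start y=0.000, vy=0.990 → t=0.198, apex=0.049, x_land=107.084, impact vy=-0.990
  bounce: vy ← 0.46·0.990 = 0.456
Arc 6: start y=0.000, vy=0.456 → t=0.091, apex=0.010, x_land=108.353, impact vy=-0.456
  bounce: vy ← 0.46·0.456 = 0.210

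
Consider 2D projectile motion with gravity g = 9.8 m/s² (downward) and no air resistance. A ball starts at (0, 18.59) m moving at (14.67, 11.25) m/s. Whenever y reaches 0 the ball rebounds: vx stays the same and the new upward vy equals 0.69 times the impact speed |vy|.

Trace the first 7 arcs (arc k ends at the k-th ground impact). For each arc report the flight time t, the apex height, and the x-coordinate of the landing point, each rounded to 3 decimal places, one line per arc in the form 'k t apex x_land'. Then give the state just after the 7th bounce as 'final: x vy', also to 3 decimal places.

Arc 1: start y=18.590, vy=11.250 → t=3.409, apex=25.047, x_land=50.008, impact vy=-22.157
  bounce: vy ← 0.69·22.157 = 15.288
Arc 2: start y=0.000, vy=15.288 → t=3.120, apex=11.925, x_land=95.779, impact vy=-15.288
  bounce: vy ← 0.69·15.288 = 10.549
Arc 3: start y=0.000, vy=10.549 → t=2.153, apex=5.677, x_land=127.361, impact vy=-10.549
  bounce: vy ← 0.69·10.549 = 7.279
Arc 4: start y=0.000, vy=7.279 → t=1.485, apex=2.703, x_land=149.153, impact vy=-7.279
  bounce: vy ← 0.69·7.279 = 5.022
Arc 5: start y=0.000, vy=5.022 → t=1.025, apex=1.287, x_land=164.189, impact vy=-5.022
  bounce: vy ← 0.69·5.022 = 3.465
Arc 6: start y=0.000, vy=3.465 → t=0.707, apex=0.613, x_land=174.564, impact vy=-3.465
  bounce: vy ← 0.69·3.465 = 2.391
Arc 7: start y=0.000, vy=2.391 → t=0.488, apex=0.292, x_land=181.723, impact vy=-2.391
  bounce: vy ← 0.69·2.391 = 1.650

1 3.409 25.047 50.008
2 3.120 11.925 95.779
3 2.153 5.677 127.361
4 1.485 2.703 149.153
5 1.025 1.287 164.189
6 0.707 0.613 174.564
7 0.488 0.292 181.723
final: 181.723 1.650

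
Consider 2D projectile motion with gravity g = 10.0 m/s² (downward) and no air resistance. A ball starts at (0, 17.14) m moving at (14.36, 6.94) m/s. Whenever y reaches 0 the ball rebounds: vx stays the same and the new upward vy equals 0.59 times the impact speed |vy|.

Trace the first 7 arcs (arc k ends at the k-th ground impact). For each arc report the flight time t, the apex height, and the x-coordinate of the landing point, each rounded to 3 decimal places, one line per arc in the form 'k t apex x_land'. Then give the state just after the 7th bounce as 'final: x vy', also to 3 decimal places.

Arc 1: start y=17.140, vy=6.940 → t=2.671, apex=19.548, x_land=38.360, impact vy=-19.773
  bounce: vy ← 0.59·19.773 = 11.666
Arc 2: start y=0.000, vy=11.666 → t=2.333, apex=6.805, x_land=71.864, impact vy=-11.666
  bounce: vy ← 0.59·11.666 = 6.883
Arc 3: start y=0.000, vy=6.883 → t=1.377, apex=2.369, x_land=91.632, impact vy=-6.883
  bounce: vy ← 0.59·6.883 = 4.061
Arc 4: start y=0.000, vy=4.061 → t=0.812, apex=0.825, x_land=103.295, impact vy=-4.061
  bounce: vy ← 0.59·4.061 = 2.396
Arc 5: start y=0.000, vy=2.396 → t=0.479, apex=0.287, x_land=110.176, impact vy=-2.396
  bounce: vy ← 0.59·2.396 = 1.414
Arc 6: start y=0.000, vy=1.414 → t=0.283, apex=0.100, x_land=114.236, impact vy=-1.414
  bounce: vy ← 0.59·1.414 = 0.834
Arc 7: start y=0.000, vy=0.834 → t=0.167, apex=0.035, x_land=116.631, impact vy=-0.834
  bounce: vy ← 0.59·0.834 = 0.492

1 2.671 19.548 38.360
2 2.333 6.805 71.864
3 1.377 2.369 91.632
4 0.812 0.825 103.295
5 0.479 0.287 110.176
6 0.283 0.100 114.236
7 0.167 0.035 116.631
final: 116.631 0.492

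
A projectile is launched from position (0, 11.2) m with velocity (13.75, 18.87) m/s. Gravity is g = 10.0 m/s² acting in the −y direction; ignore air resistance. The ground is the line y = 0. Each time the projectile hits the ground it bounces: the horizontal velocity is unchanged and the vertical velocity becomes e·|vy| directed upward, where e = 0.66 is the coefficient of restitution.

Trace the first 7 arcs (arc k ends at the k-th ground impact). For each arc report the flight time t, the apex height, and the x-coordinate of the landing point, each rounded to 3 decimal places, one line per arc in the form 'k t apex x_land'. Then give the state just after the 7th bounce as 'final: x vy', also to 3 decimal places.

1 4.295 29.004 59.063
2 3.179 12.634 102.777
3 2.098 5.503 131.628
4 1.385 2.397 150.670
5 0.914 1.044 163.237
6 0.603 0.455 171.532
7 0.398 0.198 177.006
final: 177.006 1.314

Arc 1: start y=11.200, vy=18.870 → t=4.295, apex=29.004, x_land=59.063, impact vy=-24.085
  bounce: vy ← 0.66·24.085 = 15.896
Arc 2: start y=0.000, vy=15.896 → t=3.179, apex=12.634, x_land=102.777, impact vy=-15.896
  bounce: vy ← 0.66·15.896 = 10.491
Arc 3: start y=0.000, vy=10.491 → t=2.098, apex=5.503, x_land=131.628, impact vy=-10.491
  bounce: vy ← 0.66·10.491 = 6.924
Arc 4: start y=0.000, vy=6.924 → t=1.385, apex=2.397, x_land=150.670, impact vy=-6.924
  bounce: vy ← 0.66·6.924 = 4.570
Arc 5: start y=0.000, vy=4.570 → t=0.914, apex=1.044, x_land=163.237, impact vy=-4.570
  bounce: vy ← 0.66·4.570 = 3.016
Arc 6: start y=0.000, vy=3.016 → t=0.603, apex=0.455, x_land=171.532, impact vy=-3.016
  bounce: vy ← 0.66·3.016 = 1.991
Arc 7: start y=0.000, vy=1.991 → t=0.398, apex=0.198, x_land=177.006, impact vy=-1.991
  bounce: vy ← 0.66·1.991 = 1.314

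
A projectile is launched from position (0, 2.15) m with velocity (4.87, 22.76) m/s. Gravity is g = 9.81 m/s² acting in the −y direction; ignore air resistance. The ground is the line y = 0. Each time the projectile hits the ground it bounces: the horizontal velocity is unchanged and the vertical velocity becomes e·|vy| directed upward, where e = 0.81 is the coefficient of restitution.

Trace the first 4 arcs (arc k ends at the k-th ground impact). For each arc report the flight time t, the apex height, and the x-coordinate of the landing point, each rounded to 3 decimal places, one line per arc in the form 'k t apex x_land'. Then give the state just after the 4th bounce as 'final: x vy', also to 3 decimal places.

1 4.733 28.553 23.049
2 3.909 18.733 42.083
3 3.166 12.291 57.501
4 2.564 8.064 69.990
final: 69.990 10.189

Arc 1: start y=2.150, vy=22.760 → t=4.733, apex=28.553, x_land=23.049, impact vy=-23.669
  bounce: vy ← 0.81·23.669 = 19.172
Arc 2: start y=0.000, vy=19.172 → t=3.909, apex=18.733, x_land=42.083, impact vy=-19.172
  bounce: vy ← 0.81·19.172 = 15.529
Arc 3: start y=0.000, vy=15.529 → t=3.166, apex=12.291, x_land=57.501, impact vy=-15.529
  bounce: vy ← 0.81·15.529 = 12.578
Arc 4: start y=0.000, vy=12.578 → t=2.564, apex=8.064, x_land=69.990, impact vy=-12.578
  bounce: vy ← 0.81·12.578 = 10.189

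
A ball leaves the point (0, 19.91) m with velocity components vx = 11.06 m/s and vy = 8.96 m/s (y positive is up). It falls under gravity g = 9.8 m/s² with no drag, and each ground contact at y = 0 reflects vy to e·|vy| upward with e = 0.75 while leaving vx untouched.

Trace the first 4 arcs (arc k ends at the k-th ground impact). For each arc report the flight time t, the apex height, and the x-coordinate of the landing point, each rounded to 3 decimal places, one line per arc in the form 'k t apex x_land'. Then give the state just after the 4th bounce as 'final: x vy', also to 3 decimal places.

Arc 1: start y=19.910, vy=8.960 → t=3.128, apex=24.006, x_land=34.592, impact vy=-21.691
  bounce: vy ← 0.75·21.691 = 16.269
Arc 2: start y=0.000, vy=16.269 → t=3.320, apex=13.503, x_land=71.313, impact vy=-16.269
  bounce: vy ← 0.75·16.269 = 12.201
Arc 3: start y=0.000, vy=12.201 → t=2.490, apex=7.596, x_land=98.853, impact vy=-12.201
  bounce: vy ← 0.75·12.201 = 9.151
Arc 4: start y=0.000, vy=9.151 → t=1.868, apex=4.273, x_land=119.508, impact vy=-9.151
  bounce: vy ← 0.75·9.151 = 6.863

1 3.128 24.006 34.592
2 3.320 13.503 71.313
3 2.490 7.596 98.853
4 1.868 4.273 119.508
final: 119.508 6.863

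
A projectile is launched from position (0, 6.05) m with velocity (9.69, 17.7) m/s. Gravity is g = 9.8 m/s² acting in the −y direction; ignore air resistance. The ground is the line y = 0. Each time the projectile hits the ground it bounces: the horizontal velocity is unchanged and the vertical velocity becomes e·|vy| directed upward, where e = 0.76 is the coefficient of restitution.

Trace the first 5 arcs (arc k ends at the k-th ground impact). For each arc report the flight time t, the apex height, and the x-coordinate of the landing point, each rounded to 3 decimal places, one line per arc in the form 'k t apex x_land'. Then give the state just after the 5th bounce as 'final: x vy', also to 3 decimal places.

Arc 1: start y=6.050, vy=17.700 → t=3.927, apex=22.034, x_land=38.050, impact vy=-20.781
  bounce: vy ← 0.76·20.781 = 15.794
Arc 2: start y=0.000, vy=15.794 → t=3.223, apex=12.727, x_land=69.283, impact vy=-15.794
  bounce: vy ← 0.76·15.794 = 12.003
Arc 3: start y=0.000, vy=12.003 → t=2.450, apex=7.351, x_land=93.020, impact vy=-12.003
  bounce: vy ← 0.76·12.003 = 9.123
Arc 4: start y=0.000, vy=9.123 → t=1.862, apex=4.246, x_land=111.060, impact vy=-9.123
  bounce: vy ← 0.76·9.123 = 6.933
Arc 5: start y=0.000, vy=6.933 → t=1.415, apex=2.452, x_land=124.771, impact vy=-6.933
  bounce: vy ← 0.76·6.933 = 5.269

1 3.927 22.034 38.050
2 3.223 12.727 69.283
3 2.450 7.351 93.020
4 1.862 4.246 111.060
5 1.415 2.452 124.771
final: 124.771 5.269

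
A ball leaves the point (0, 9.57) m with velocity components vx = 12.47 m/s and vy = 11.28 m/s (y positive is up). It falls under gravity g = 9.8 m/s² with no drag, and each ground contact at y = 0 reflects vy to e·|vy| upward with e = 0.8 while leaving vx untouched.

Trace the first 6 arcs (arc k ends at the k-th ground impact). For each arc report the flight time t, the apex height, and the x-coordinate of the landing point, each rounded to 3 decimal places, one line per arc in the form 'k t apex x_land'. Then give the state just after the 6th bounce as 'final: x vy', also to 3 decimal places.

Arc 1: start y=9.570, vy=11.280 → t=2.962, apex=16.062, x_land=36.930, impact vy=-17.743
  bounce: vy ← 0.8·17.743 = 14.194
Arc 2: start y=0.000, vy=14.194 → t=2.897, apex=10.280, x_land=73.053, impact vy=-14.194
  bounce: vy ← 0.8·14.194 = 11.355
Arc 3: start y=0.000, vy=11.355 → t=2.317, apex=6.579, x_land=101.952, impact vy=-11.355
  bounce: vy ← 0.8·11.355 = 9.084
Arc 4: start y=0.000, vy=9.084 → t=1.854, apex=4.210, x_land=125.070, impact vy=-9.084
  bounce: vy ← 0.8·9.084 = 7.267
Arc 5: start y=0.000, vy=7.267 → t=1.483, apex=2.695, x_land=143.566, impact vy=-7.267
  bounce: vy ← 0.8·7.267 = 5.814
Arc 6: start y=0.000, vy=5.814 → t=1.187, apex=1.725, x_land=158.362, impact vy=-5.814
  bounce: vy ← 0.8·5.814 = 4.651

1 2.962 16.062 36.930
2 2.897 10.280 73.053
3 2.317 6.579 101.952
4 1.854 4.210 125.070
5 1.483 2.695 143.566
6 1.187 1.725 158.362
final: 158.362 4.651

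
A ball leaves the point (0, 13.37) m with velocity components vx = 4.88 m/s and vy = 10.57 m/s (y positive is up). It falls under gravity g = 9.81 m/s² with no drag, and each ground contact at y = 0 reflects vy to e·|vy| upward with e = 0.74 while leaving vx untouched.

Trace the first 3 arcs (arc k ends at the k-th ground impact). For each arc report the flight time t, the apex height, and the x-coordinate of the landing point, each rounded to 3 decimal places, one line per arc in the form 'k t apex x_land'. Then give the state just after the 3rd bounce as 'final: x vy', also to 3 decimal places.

1 3.049 19.064 14.879
2 2.918 10.440 29.118
3 2.159 5.717 39.654
final: 39.654 7.837

Arc 1: start y=13.370, vy=10.570 → t=3.049, apex=19.064, x_land=14.879, impact vy=-19.340
  bounce: vy ← 0.74·19.340 = 14.312
Arc 2: start y=0.000, vy=14.312 → t=2.918, apex=10.440, x_land=29.118, impact vy=-14.312
  bounce: vy ← 0.74·14.312 = 10.591
Arc 3: start y=0.000, vy=10.591 → t=2.159, apex=5.717, x_land=39.654, impact vy=-10.591
  bounce: vy ← 0.74·10.591 = 7.837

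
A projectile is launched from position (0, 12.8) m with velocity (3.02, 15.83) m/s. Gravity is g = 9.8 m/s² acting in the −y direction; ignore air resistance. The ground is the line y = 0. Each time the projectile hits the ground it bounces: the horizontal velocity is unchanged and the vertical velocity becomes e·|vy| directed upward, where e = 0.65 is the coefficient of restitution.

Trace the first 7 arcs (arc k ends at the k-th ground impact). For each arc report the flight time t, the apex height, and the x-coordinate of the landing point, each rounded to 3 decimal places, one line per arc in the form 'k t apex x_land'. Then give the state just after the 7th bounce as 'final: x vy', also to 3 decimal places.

Arc 1: start y=12.800, vy=15.830 → t=3.900, apex=25.585, x_land=11.779, impact vy=-22.394
  bounce: vy ← 0.65·22.394 = 14.556
Arc 2: start y=0.000, vy=14.556 → t=2.971, apex=10.810, x_land=20.750, impact vy=-14.556
  bounce: vy ← 0.65·14.556 = 9.461
Arc 3: start y=0.000, vy=9.461 → t=1.931, apex=4.567, x_land=26.581, impact vy=-9.461
  bounce: vy ← 0.65·9.461 = 6.150
Arc 4: start y=0.000, vy=6.150 → t=1.255, apex=1.930, x_land=30.372, impact vy=-6.150
  bounce: vy ← 0.65·6.150 = 3.997
Arc 5: start y=0.000, vy=3.997 → t=0.816, apex=0.815, x_land=32.835, impact vy=-3.997
  bounce: vy ← 0.65·3.997 = 2.598
Arc 6: start y=0.000, vy=2.598 → t=0.530, apex=0.344, x_land=34.437, impact vy=-2.598
  bounce: vy ← 0.65·2.598 = 1.689
Arc 7: start y=0.000, vy=1.689 → t=0.345, apex=0.146, x_land=35.478, impact vy=-1.689
  bounce: vy ← 0.65·1.689 = 1.098

1 3.900 25.585 11.779
2 2.971 10.810 20.750
3 1.931 4.567 26.581
4 1.255 1.930 30.372
5 0.816 0.815 32.835
6 0.530 0.344 34.437
7 0.345 0.146 35.478
final: 35.478 1.098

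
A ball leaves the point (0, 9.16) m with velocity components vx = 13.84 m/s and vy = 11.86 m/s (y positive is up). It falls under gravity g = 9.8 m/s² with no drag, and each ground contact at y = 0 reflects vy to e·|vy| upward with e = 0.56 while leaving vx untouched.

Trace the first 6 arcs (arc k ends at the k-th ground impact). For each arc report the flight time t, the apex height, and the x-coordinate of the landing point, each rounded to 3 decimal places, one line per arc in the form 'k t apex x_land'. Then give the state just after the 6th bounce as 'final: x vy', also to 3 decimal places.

1 3.036 16.337 42.020
2 2.045 5.123 70.323
3 1.145 1.607 86.173
4 0.641 0.504 95.049
5 0.359 0.158 100.019
6 0.201 0.050 102.803
final: 102.803 0.552

Arc 1: start y=9.160, vy=11.860 → t=3.036, apex=16.337, x_land=42.020, impact vy=-17.894
  bounce: vy ← 0.56·17.894 = 10.021
Arc 2: start y=0.000, vy=10.021 → t=2.045, apex=5.123, x_land=70.323, impact vy=-10.021
  bounce: vy ← 0.56·10.021 = 5.612
Arc 3: start y=0.000, vy=5.612 → t=1.145, apex=1.607, x_land=86.173, impact vy=-5.612
  bounce: vy ← 0.56·5.612 = 3.142
Arc 4: start y=0.000, vy=3.142 → t=0.641, apex=0.504, x_land=95.049, impact vy=-3.142
  bounce: vy ← 0.56·3.142 = 1.760
Arc 5: start y=0.000, vy=1.760 → t=0.359, apex=0.158, x_land=100.019, impact vy=-1.760
  bounce: vy ← 0.56·1.760 = 0.985
Arc 6: start y=0.000, vy=0.985 → t=0.201, apex=0.050, x_land=102.803, impact vy=-0.985
  bounce: vy ← 0.56·0.985 = 0.552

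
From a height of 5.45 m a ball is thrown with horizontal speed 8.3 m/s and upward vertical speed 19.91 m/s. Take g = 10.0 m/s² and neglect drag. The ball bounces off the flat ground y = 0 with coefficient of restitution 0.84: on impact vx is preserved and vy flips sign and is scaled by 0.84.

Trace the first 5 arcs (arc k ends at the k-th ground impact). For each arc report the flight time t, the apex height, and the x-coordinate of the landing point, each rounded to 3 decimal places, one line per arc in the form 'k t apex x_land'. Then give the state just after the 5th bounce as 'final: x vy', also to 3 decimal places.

1 4.239 25.270 35.185
2 3.777 17.831 66.533
3 3.173 12.581 92.865
4 2.665 8.877 114.984
5 2.239 6.264 133.564
final: 133.564 9.402

Arc 1: start y=5.450, vy=19.910 → t=4.239, apex=25.270, x_land=35.185, impact vy=-22.481
  bounce: vy ← 0.84·22.481 = 18.884
Arc 2: start y=0.000, vy=18.884 → t=3.777, apex=17.831, x_land=66.533, impact vy=-18.884
  bounce: vy ← 0.84·18.884 = 15.863
Arc 3: start y=0.000, vy=15.863 → t=3.173, apex=12.581, x_land=92.865, impact vy=-15.863
  bounce: vy ← 0.84·15.863 = 13.325
Arc 4: start y=0.000, vy=13.325 → t=2.665, apex=8.877, x_land=114.984, impact vy=-13.325
  bounce: vy ← 0.84·13.325 = 11.193
Arc 5: start y=0.000, vy=11.193 → t=2.239, apex=6.264, x_land=133.564, impact vy=-11.193
  bounce: vy ← 0.84·11.193 = 9.402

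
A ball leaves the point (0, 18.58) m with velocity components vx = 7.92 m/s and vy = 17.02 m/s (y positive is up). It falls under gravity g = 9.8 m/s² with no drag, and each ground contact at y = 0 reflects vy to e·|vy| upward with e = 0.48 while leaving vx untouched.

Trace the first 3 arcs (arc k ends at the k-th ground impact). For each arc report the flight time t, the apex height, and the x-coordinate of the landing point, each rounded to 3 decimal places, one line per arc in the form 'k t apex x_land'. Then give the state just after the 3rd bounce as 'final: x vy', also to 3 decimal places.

1 4.346 33.360 34.420
2 2.505 7.686 54.259
3 1.202 1.771 63.781
final: 63.781 2.828

Arc 1: start y=18.580, vy=17.020 → t=4.346, apex=33.360, x_land=34.420, impact vy=-25.570
  bounce: vy ← 0.48·25.570 = 12.274
Arc 2: start y=0.000, vy=12.274 → t=2.505, apex=7.686, x_land=54.259, impact vy=-12.274
  bounce: vy ← 0.48·12.274 = 5.891
Arc 3: start y=0.000, vy=5.891 → t=1.202, apex=1.771, x_land=63.781, impact vy=-5.891
  bounce: vy ← 0.48·5.891 = 2.828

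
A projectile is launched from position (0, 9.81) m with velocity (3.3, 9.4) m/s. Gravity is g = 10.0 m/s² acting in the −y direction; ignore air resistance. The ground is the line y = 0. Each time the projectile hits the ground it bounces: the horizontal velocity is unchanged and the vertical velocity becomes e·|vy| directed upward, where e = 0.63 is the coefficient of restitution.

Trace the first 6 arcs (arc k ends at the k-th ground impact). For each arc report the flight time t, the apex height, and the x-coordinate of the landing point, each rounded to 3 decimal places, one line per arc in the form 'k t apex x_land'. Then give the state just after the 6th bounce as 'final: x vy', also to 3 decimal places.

1 2.627 14.228 8.669
2 2.125 5.647 15.683
3 1.339 2.241 20.102
4 0.844 0.890 22.886
5 0.531 0.353 24.639
6 0.335 0.140 25.744
final: 25.744 1.055

Arc 1: start y=9.810, vy=9.400 → t=2.627, apex=14.228, x_land=8.669, impact vy=-16.869
  bounce: vy ← 0.63·16.869 = 10.627
Arc 2: start y=0.000, vy=10.627 → t=2.125, apex=5.647, x_land=15.683, impact vy=-10.627
  bounce: vy ← 0.63·10.627 = 6.695
Arc 3: start y=0.000, vy=6.695 → t=1.339, apex=2.241, x_land=20.102, impact vy=-6.695
  bounce: vy ← 0.63·6.695 = 4.218
Arc 4: start y=0.000, vy=4.218 → t=0.844, apex=0.890, x_land=22.886, impact vy=-4.218
  bounce: vy ← 0.63·4.218 = 2.657
Arc 5: start y=0.000, vy=2.657 → t=0.531, apex=0.353, x_land=24.639, impact vy=-2.657
  bounce: vy ← 0.63·2.657 = 1.674
Arc 6: start y=0.000, vy=1.674 → t=0.335, apex=0.140, x_land=25.744, impact vy=-1.674
  bounce: vy ← 0.63·1.674 = 1.055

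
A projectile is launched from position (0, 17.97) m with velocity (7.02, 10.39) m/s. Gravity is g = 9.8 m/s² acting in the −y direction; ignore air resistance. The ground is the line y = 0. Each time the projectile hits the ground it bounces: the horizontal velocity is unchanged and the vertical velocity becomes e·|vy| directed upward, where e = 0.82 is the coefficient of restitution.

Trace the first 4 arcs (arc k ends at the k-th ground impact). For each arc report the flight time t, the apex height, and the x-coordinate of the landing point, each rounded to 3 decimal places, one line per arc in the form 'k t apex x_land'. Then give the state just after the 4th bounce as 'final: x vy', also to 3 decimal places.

Arc 1: start y=17.970, vy=10.390 → t=3.249, apex=23.478, x_land=22.809, impact vy=-21.451
  bounce: vy ← 0.82·21.451 = 17.590
Arc 2: start y=0.000, vy=17.590 → t=3.590, apex=15.786, x_land=48.009, impact vy=-17.590
  bounce: vy ← 0.82·17.590 = 14.424
Arc 3: start y=0.000, vy=14.424 → t=2.944, apex=10.615, x_land=68.674, impact vy=-14.424
  bounce: vy ← 0.82·14.424 = 11.828
Arc 4: start y=0.000, vy=11.828 → t=2.414, apex=7.137, x_land=85.619, impact vy=-11.828
  bounce: vy ← 0.82·11.828 = 9.699

1 3.249 23.478 22.809
2 3.590 15.786 48.009
3 2.944 10.615 68.674
4 2.414 7.137 85.619
final: 85.619 9.699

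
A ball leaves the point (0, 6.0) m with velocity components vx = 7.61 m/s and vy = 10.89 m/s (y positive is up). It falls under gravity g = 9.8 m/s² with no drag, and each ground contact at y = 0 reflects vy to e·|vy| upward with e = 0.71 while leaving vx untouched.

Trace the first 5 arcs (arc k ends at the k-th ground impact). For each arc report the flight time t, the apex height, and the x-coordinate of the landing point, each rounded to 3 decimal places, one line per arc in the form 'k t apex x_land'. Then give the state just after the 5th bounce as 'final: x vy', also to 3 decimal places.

Arc 1: start y=6.000, vy=10.890 → t=2.679, apex=12.051, x_land=20.391, impact vy=-15.369
  bounce: vy ← 0.71·15.369 = 10.912
Arc 2: start y=0.000, vy=10.912 → t=2.227, apex=6.075, x_land=37.337, impact vy=-10.912
  bounce: vy ← 0.71·10.912 = 7.747
Arc 3: start y=0.000, vy=7.747 → t=1.581, apex=3.062, x_land=49.369, impact vy=-7.747
  bounce: vy ← 0.71·7.747 = 5.501
Arc 4: start y=0.000, vy=5.501 → t=1.123, apex=1.544, x_land=57.912, impact vy=-5.501
  bounce: vy ← 0.71·5.501 = 3.905
Arc 5: start y=0.000, vy=3.905 → t=0.797, apex=0.778, x_land=63.977, impact vy=-3.905
  bounce: vy ← 0.71·3.905 = 2.773

1 2.679 12.051 20.391
2 2.227 6.075 37.337
3 1.581 3.062 49.369
4 1.123 1.544 57.912
5 0.797 0.778 63.977
final: 63.977 2.773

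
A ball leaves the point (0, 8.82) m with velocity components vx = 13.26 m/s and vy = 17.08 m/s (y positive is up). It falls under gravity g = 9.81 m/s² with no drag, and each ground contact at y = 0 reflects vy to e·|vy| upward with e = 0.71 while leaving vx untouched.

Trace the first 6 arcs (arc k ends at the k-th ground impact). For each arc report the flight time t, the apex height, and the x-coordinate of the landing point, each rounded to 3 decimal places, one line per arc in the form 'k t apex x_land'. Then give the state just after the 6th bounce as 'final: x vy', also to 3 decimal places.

Arc 1: start y=8.820, vy=17.080 → t=3.939, apex=23.689, x_land=52.227, impact vy=-21.559
  bounce: vy ← 0.71·21.559 = 15.307
Arc 2: start y=0.000, vy=15.307 → t=3.121, apex=11.942, x_land=93.607, impact vy=-15.307
  bounce: vy ← 0.71·15.307 = 10.868
Arc 3: start y=0.000, vy=10.868 → t=2.216, apex=6.020, x_land=122.986, impact vy=-10.868
  bounce: vy ← 0.71·10.868 = 7.716
Arc 4: start y=0.000, vy=7.716 → t=1.573, apex=3.035, x_land=143.845, impact vy=-7.716
  bounce: vy ← 0.71·7.716 = 5.478
Arc 5: start y=0.000, vy=5.478 → t=1.117, apex=1.530, x_land=158.655, impact vy=-5.478
  bounce: vy ← 0.71·5.478 = 3.890
Arc 6: start y=0.000, vy=3.890 → t=0.793, apex=0.771, x_land=169.171, impact vy=-3.890
  bounce: vy ← 0.71·3.890 = 2.762

1 3.939 23.689 52.227
2 3.121 11.942 93.607
3 2.216 6.020 122.986
4 1.573 3.035 143.845
5 1.117 1.530 158.655
6 0.793 0.771 169.171
final: 169.171 2.762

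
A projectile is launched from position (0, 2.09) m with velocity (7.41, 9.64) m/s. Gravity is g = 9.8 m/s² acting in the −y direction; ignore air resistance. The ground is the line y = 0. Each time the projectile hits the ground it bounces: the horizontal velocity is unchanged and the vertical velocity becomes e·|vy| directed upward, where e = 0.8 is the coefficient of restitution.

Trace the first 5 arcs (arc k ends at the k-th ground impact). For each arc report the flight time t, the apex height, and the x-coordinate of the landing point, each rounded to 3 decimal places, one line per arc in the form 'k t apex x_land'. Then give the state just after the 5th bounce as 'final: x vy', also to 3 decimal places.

Arc 1: start y=2.090, vy=9.640 → t=2.164, apex=6.831, x_land=16.038, impact vy=-11.571
  bounce: vy ← 0.8·11.571 = 9.257
Arc 2: start y=0.000, vy=9.257 → t=1.889, apex=4.372, x_land=30.037, impact vy=-9.257
  bounce: vy ← 0.8·9.257 = 7.406
Arc 3: start y=0.000, vy=7.406 → t=1.511, apex=2.798, x_land=41.236, impact vy=-7.406
  bounce: vy ← 0.8·7.406 = 5.924
Arc 4: start y=0.000, vy=5.924 → t=1.209, apex=1.791, x_land=50.195, impact vy=-5.924
  bounce: vy ← 0.8·5.924 = 4.740
Arc 5: start y=0.000, vy=4.740 → t=0.967, apex=1.146, x_land=57.363, impact vy=-4.740
  bounce: vy ← 0.8·4.740 = 3.792

1 2.164 6.831 16.038
2 1.889 4.372 30.037
3 1.511 2.798 41.236
4 1.209 1.791 50.195
5 0.967 1.146 57.363
final: 57.363 3.792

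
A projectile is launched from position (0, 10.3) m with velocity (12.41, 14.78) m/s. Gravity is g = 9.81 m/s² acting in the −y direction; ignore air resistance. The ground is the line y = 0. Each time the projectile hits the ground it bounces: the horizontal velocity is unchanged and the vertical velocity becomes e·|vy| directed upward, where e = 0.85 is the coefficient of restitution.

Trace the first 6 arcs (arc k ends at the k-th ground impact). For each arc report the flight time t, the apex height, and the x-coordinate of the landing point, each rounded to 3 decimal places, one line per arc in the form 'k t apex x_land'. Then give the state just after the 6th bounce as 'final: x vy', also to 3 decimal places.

Arc 1: start y=10.300, vy=14.780 → t=3.597, apex=21.434, x_land=44.639, impact vy=-20.507
  bounce: vy ← 0.85·20.507 = 17.431
Arc 2: start y=0.000, vy=17.431 → t=3.554, apex=15.486, x_land=88.741, impact vy=-17.431
  bounce: vy ← 0.85·17.431 = 14.816
Arc 3: start y=0.000, vy=14.816 → t=3.021, apex=11.189, x_land=126.227, impact vy=-14.816
  bounce: vy ← 0.85·14.816 = 12.594
Arc 4: start y=0.000, vy=12.594 → t=2.568, apex=8.084, x_land=158.090, impact vy=-12.594
  bounce: vy ← 0.85·12.594 = 10.705
Arc 5: start y=0.000, vy=10.705 → t=2.182, apex=5.841, x_land=185.174, impact vy=-10.705
  bounce: vy ← 0.85·10.705 = 9.099
Arc 6: start y=0.000, vy=9.099 → t=1.855, apex=4.220, x_land=208.195, impact vy=-9.099
  bounce: vy ← 0.85·9.099 = 7.734

1 3.597 21.434 44.639
2 3.554 15.486 88.741
3 3.021 11.189 126.227
4 2.568 8.084 158.090
5 2.182 5.841 185.174
6 1.855 4.220 208.195
final: 208.195 7.734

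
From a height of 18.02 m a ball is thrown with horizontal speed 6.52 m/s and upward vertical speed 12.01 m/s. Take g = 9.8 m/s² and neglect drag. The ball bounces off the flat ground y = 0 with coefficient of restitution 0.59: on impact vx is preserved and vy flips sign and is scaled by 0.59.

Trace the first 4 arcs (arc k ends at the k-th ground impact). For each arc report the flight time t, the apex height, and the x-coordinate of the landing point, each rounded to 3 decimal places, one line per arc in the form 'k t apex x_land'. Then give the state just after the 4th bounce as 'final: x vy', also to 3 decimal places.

Arc 1: start y=18.020, vy=12.010 → t=3.501, apex=25.379, x_land=22.829, impact vy=-22.303
  bounce: vy ← 0.59·22.303 = 13.159
Arc 2: start y=0.000, vy=13.159 → t=2.685, apex=8.834, x_land=40.338, impact vy=-13.159
  bounce: vy ← 0.59·13.159 = 7.764
Arc 3: start y=0.000, vy=7.764 → t=1.584, apex=3.075, x_land=50.669, impact vy=-7.764
  bounce: vy ← 0.59·7.764 = 4.581
Arc 4: start y=0.000, vy=4.581 → t=0.935, apex=1.071, x_land=56.764, impact vy=-4.581
  bounce: vy ← 0.59·4.581 = 2.703

1 3.501 25.379 22.829
2 2.685 8.834 40.338
3 1.584 3.075 50.669
4 0.935 1.071 56.764
final: 56.764 2.703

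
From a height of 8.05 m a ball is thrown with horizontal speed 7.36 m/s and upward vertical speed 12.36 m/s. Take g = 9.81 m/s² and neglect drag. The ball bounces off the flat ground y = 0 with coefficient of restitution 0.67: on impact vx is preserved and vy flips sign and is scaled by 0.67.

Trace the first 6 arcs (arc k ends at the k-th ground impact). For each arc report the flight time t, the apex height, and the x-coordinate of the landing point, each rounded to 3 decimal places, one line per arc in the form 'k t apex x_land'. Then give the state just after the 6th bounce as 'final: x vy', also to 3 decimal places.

1 3.057 15.836 22.498
2 2.408 7.109 40.219
3 1.613 3.191 52.092
4 1.081 1.433 60.047
5 0.724 0.643 65.377
6 0.485 0.289 68.948
final: 68.948 1.595

Arc 1: start y=8.050, vy=12.360 → t=3.057, apex=15.836, x_land=22.498, impact vy=-17.627
  bounce: vy ← 0.67·17.627 = 11.810
Arc 2: start y=0.000, vy=11.810 → t=2.408, apex=7.109, x_land=40.219, impact vy=-11.810
  bounce: vy ← 0.67·11.810 = 7.913
Arc 3: start y=0.000, vy=7.913 → t=1.613, apex=3.191, x_land=52.092, impact vy=-7.913
  bounce: vy ← 0.67·7.913 = 5.302
Arc 4: start y=0.000, vy=5.302 → t=1.081, apex=1.433, x_land=60.047, impact vy=-5.302
  bounce: vy ← 0.67·5.302 = 3.552
Arc 5: start y=0.000, vy=3.552 → t=0.724, apex=0.643, x_land=65.377, impact vy=-3.552
  bounce: vy ← 0.67·3.552 = 2.380
Arc 6: start y=0.000, vy=2.380 → t=0.485, apex=0.289, x_land=68.948, impact vy=-2.380
  bounce: vy ← 0.67·2.380 = 1.595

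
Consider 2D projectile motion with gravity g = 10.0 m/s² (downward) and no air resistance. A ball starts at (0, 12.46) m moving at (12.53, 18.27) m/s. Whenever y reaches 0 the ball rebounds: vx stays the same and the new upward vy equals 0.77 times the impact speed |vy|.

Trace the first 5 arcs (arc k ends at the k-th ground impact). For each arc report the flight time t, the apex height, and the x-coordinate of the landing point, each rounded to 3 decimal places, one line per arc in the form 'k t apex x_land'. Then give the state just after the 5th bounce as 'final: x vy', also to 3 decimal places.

Arc 1: start y=12.460, vy=18.270 → t=4.242, apex=29.150, x_land=53.146, impact vy=-24.145
  bounce: vy ← 0.77·24.145 = 18.592
Arc 2: start y=0.000, vy=18.592 → t=3.718, apex=17.283, x_land=99.737, impact vy=-18.592
  bounce: vy ← 0.77·18.592 = 14.316
Arc 3: start y=0.000, vy=14.316 → t=2.863, apex=10.247, x_land=135.613, impact vy=-14.316
  bounce: vy ← 0.77·14.316 = 11.023
Arc 4: start y=0.000, vy=11.023 → t=2.205, apex=6.075, x_land=163.237, impact vy=-11.023
  bounce: vy ← 0.77·11.023 = 8.488
Arc 5: start y=0.000, vy=8.488 → t=1.698, apex=3.602, x_land=184.507, impact vy=-8.488
  bounce: vy ← 0.77·8.488 = 6.536

1 4.242 29.150 53.146
2 3.718 17.283 99.737
3 2.863 10.247 135.613
4 2.205 6.075 163.237
5 1.698 3.602 184.507
final: 184.507 6.536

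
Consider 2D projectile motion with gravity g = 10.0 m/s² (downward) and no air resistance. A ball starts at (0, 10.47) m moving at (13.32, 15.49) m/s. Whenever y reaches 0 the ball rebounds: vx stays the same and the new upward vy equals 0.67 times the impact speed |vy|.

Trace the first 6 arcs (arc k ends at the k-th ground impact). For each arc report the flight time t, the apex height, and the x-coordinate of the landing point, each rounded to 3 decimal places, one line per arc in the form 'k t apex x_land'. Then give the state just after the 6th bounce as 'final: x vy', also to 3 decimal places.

1 3.669 22.467 48.868
2 2.840 10.085 86.703
3 1.903 4.527 112.053
4 1.275 2.032 129.037
5 0.854 0.912 140.416
6 0.572 0.410 148.041
final: 148.041 1.918

Arc 1: start y=10.470, vy=15.490 → t=3.669, apex=22.467, x_land=48.868, impact vy=-21.198
  bounce: vy ← 0.67·21.198 = 14.202
Arc 2: start y=0.000, vy=14.202 → t=2.840, apex=10.085, x_land=86.703, impact vy=-14.202
  bounce: vy ← 0.67·14.202 = 9.516
Arc 3: start y=0.000, vy=9.516 → t=1.903, apex=4.527, x_land=112.053, impact vy=-9.516
  bounce: vy ← 0.67·9.516 = 6.375
Arc 4: start y=0.000, vy=6.375 → t=1.275, apex=2.032, x_land=129.037, impact vy=-6.375
  bounce: vy ← 0.67·6.375 = 4.272
Arc 5: start y=0.000, vy=4.272 → t=0.854, apex=0.912, x_land=140.416, impact vy=-4.272
  bounce: vy ← 0.67·4.272 = 2.862
Arc 6: start y=0.000, vy=2.862 → t=0.572, apex=0.410, x_land=148.041, impact vy=-2.862
  bounce: vy ← 0.67·2.862 = 1.918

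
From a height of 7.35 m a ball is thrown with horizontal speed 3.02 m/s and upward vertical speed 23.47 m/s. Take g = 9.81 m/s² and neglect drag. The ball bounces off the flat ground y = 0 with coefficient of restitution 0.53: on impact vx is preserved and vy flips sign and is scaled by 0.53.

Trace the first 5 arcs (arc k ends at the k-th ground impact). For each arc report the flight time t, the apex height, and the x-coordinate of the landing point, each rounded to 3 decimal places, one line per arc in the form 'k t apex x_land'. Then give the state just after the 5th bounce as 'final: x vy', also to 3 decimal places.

Arc 1: start y=7.350, vy=23.470 → t=5.080, apex=35.425, x_land=15.341, impact vy=-26.364
  bounce: vy ← 0.53·26.364 = 13.973
Arc 2: start y=0.000, vy=13.973 → t=2.849, apex=9.951, x_land=23.944, impact vy=-13.973
  bounce: vy ← 0.53·13.973 = 7.406
Arc 3: start y=0.000, vy=7.406 → t=1.510, apex=2.795, x_land=28.504, impact vy=-7.406
  bounce: vy ← 0.53·7.406 = 3.925
Arc 4: start y=0.000, vy=3.925 → t=0.800, apex=0.785, x_land=30.920, impact vy=-3.925
  bounce: vy ← 0.53·3.925 = 2.080
Arc 5: start y=0.000, vy=2.080 → t=0.424, apex=0.221, x_land=32.201, impact vy=-2.080
  bounce: vy ← 0.53·2.080 = 1.103

1 5.080 35.425 15.341
2 2.849 9.951 23.944
3 1.510 2.795 28.504
4 0.800 0.785 30.920
5 0.424 0.221 32.201
final: 32.201 1.103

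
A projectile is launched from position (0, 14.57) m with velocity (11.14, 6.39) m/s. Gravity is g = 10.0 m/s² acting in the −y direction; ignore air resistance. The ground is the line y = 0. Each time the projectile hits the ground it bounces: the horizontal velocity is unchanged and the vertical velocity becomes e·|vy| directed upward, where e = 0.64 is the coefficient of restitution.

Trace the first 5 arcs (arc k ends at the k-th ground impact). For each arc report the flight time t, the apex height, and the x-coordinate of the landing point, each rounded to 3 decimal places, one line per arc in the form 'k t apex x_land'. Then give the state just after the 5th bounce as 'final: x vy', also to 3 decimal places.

Arc 1: start y=14.570, vy=6.390 → t=2.462, apex=16.612, x_land=27.424, impact vy=-18.227
  bounce: vy ← 0.64·18.227 = 11.665
Arc 2: start y=0.000, vy=11.665 → t=2.333, apex=6.804, x_land=53.414, impact vy=-11.665
  bounce: vy ← 0.64·11.665 = 7.466
Arc 3: start y=0.000, vy=7.466 → t=1.493, apex=2.787, x_land=70.048, impact vy=-7.466
  bounce: vy ← 0.64·7.466 = 4.778
Arc 4: start y=0.000, vy=4.778 → t=0.956, apex=1.142, x_land=80.694, impact vy=-4.778
  bounce: vy ← 0.64·4.778 = 3.058
Arc 5: start y=0.000, vy=3.058 → t=0.612, apex=0.468, x_land=87.507, impact vy=-3.058
  bounce: vy ← 0.64·3.058 = 1.957

1 2.462 16.612 27.424
2 2.333 6.804 53.414
3 1.493 2.787 70.048
4 0.956 1.142 80.694
5 0.612 0.468 87.507
final: 87.507 1.957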